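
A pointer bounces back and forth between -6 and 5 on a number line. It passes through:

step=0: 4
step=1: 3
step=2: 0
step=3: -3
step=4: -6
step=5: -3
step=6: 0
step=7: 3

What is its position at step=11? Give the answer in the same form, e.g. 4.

-5

The value travels 3 per step and bounces off the walls at -6 and 5.
  step 8: 3 → 4
  step 9: 4 → 1
  step 10: 1 → -2
  step 11: -2 → -5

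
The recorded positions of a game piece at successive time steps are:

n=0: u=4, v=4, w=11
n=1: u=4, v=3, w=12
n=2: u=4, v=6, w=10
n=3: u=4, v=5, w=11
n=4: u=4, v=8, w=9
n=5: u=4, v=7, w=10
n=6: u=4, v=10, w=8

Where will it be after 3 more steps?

u=4, v=11, w=8

Step-to-step displacements: (+0, -1, +1), (+0, +3, -2), (+0, -1, +1), (+0, +3, -2), (+0, -1, +1), (+0, +3, -2) — a repeating cycle of length 2.
step 7: apply (+0, -1, +1) → u=4, v=9, w=9
step 8: apply (+0, +3, -2) → u=4, v=12, w=7
step 9: apply (+0, -1, +1) → u=4, v=11, w=8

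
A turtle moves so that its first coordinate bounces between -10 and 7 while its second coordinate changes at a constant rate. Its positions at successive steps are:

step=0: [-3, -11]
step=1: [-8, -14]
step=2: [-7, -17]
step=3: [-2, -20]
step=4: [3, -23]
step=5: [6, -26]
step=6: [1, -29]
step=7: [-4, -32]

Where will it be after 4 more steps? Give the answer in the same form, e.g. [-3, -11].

The first coordinate reflects between -10 and 7, moving 5 per step.
  step 8: -4 → -9
  step 9: -9 → -6
  step 10: -6 → -1
  step 11: -1 → 4
The second coordinate changes by -3 each step: at step 11 it is -44.

[4, -44]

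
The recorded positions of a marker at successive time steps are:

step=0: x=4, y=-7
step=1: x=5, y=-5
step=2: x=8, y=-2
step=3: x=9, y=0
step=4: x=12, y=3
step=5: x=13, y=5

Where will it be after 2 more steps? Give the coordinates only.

Differencing gives (+1,+2), (+3,+3), (+1,+2), (+3,+3), (+1,+2). This is the pattern (+1,+2), (+3,+3) repeated.
step 6: apply (+3,+3) → x=16, y=8
step 7: apply (+1,+2) → x=17, y=10

x=17, y=10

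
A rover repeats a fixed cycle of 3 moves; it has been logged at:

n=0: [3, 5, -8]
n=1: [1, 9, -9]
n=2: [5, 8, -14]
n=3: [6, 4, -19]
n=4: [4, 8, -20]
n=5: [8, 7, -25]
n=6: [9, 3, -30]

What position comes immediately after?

The moves between consecutive positions are [-2, +4, -1], [+4, -1, -5], [+1, -4, -5], [-2, +4, -1], [+4, -1, -5], [+1, -4, -5]; they repeat the 3-cycle [[-2, +4, -1], [+4, -1, -5], [+1, -4, -5]].
step 7: apply [-2, +4, -1] → [7, 7, -31]

[7, 7, -31]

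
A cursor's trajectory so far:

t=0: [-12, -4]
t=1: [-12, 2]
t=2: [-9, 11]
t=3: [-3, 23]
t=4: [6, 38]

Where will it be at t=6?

[33, 77]

Taking differences between consecutive positions: [+0, +6], [+3, +9], [+6, +12], [+9, +15]. These grow by [+3, +3] each step.
step 5: [6, 38] + [+12, +18] → [18, 56]
step 6: [18, 56] + [+15, +21] → [33, 77]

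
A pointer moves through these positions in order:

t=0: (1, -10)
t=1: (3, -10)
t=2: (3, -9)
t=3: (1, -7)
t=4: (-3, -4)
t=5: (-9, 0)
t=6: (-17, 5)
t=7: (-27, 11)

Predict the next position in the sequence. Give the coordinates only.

First differences are (+2, +0), (+0, +1), (-2, +2), (-4, +3), (-6, +4), (-8, +5), (-10, +6); their common second difference is (-2, +1) (constant acceleration).
step 8: (-27, 11) + (-12, +7) → (-39, 18)

(-39, 18)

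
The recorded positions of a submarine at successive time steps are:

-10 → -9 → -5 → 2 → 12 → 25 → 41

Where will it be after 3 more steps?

Taking differences between consecutive positions: +1, +4, +7, +10, +13, +16. These grow by +3 each step.
step 7: 41 + 19 → 60
step 8: 60 + 22 → 82
step 9: 82 + 25 → 107

107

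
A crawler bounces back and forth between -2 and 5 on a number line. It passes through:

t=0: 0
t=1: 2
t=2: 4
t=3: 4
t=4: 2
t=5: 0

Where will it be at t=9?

The value reflects between -2 and 5, moving 2 per step.
  step 6: 0 → -2
  step 7: -2 → 0
  step 8: 0 → 2
  step 9: 2 → 4

4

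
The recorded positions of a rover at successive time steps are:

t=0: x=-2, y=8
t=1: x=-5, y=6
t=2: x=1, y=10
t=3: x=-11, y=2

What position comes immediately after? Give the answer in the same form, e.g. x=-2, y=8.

x=13, y=18

The jumps are (-3, -2), (+6, +4), (-12, -8) — a geometric progression with ratio -2.
step 4: x=-11, y=2 + (+24, +16) → x=13, y=18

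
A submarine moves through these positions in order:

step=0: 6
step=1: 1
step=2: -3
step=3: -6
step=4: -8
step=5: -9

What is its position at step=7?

First differences are -5, -4, -3, -2, -1; their common second difference is +1 (constant acceleration).
step 6: -9 + 0 → -9
step 7: -9 + 1 → -8

-8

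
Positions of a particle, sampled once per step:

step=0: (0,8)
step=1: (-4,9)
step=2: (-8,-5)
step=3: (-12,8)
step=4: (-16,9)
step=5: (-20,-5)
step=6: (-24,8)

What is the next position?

(-28,9)

First: linear, -4 per step → -28 at step 7.
Second: cycles through 8, 9, -5 every 3 steps. Step 7 lands at position 1 of the cycle → 9.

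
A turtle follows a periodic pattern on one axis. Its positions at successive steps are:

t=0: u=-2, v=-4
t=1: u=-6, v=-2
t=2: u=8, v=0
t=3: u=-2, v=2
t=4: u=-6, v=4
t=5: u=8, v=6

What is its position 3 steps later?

The u coordinate repeats the cycle [-2, -6, 8] with period 3; step 8 mod 3 = 2, giving 8.
The v coordinate changes by +2 each step, so at step 8 it is -4 + 8·(2) = 12.

u=8, v=12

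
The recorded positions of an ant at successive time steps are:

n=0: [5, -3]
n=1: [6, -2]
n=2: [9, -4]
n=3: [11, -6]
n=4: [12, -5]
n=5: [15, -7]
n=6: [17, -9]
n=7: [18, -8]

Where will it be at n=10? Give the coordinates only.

[24, -11]

Differencing gives [+1, +1], [+3, -2], [+2, -2], [+1, +1], [+3, -2], [+2, -2], [+1, +1]. This is the pattern [+1, +1], [+3, -2], [+2, -2] repeated.
step 8: apply [+3, -2] → [21, -10]
step 9: apply [+2, -2] → [23, -12]
step 10: apply [+1, +1] → [24, -11]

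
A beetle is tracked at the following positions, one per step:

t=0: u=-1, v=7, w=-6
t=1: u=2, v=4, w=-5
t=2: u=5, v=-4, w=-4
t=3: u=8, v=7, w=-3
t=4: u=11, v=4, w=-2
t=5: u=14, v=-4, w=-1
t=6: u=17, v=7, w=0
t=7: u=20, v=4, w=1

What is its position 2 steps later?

u=26, v=7, w=3

The u coordinate changes by +3 each step, so at step 9 it is -1 + 9·(3) = 26.
The v coordinate repeats the cycle [7, 4, -4] with period 3; step 9 mod 3 = 0, giving 7.
The w coordinate changes by +1 each step, so at step 9 it is -6 + 9·(1) = 3.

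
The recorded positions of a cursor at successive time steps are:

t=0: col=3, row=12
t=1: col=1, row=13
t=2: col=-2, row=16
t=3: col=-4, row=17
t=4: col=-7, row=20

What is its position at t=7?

col=-14, row=25

Differencing gives (-2, +1), (-3, +3), (-2, +1), (-3, +3). This is the pattern (-2, +1), (-3, +3) repeated.
step 5: apply (-2, +1) → col=-9, row=21
step 6: apply (-3, +3) → col=-12, row=24
step 7: apply (-2, +1) → col=-14, row=25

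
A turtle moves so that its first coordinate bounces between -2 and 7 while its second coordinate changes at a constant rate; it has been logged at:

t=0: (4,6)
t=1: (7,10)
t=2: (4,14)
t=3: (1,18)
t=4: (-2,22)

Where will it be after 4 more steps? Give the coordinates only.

(4,38)

The first coordinate reflects between -2 and 7, moving 3 per step.
  step 5: -2 → 1
  step 6: 1 → 4
  step 7: 4 → 7
  step 8: 7 → 4
The second coordinate changes by +4 each step: at step 8 it is 38.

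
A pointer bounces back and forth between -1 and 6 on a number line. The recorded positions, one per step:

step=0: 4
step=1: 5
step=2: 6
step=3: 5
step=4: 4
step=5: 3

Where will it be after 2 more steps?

The value reflects between -1 and 6, moving 1 per step.
  step 6: 3 → 2
  step 7: 2 → 1

1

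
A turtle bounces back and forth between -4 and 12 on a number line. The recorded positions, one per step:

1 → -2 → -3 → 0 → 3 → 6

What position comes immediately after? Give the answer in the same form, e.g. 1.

9

The value travels 3 per step and bounces off the walls at -4 and 12.
  step 6: 6 → 9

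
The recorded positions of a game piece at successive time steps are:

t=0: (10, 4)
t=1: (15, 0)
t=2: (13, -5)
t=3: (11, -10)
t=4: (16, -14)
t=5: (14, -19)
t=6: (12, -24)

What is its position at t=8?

The moves between consecutive positions are (+5, -4), (-2, -5), (-2, -5), (+5, -4), (-2, -5), (-2, -5); they repeat the 3-cycle [(+5, -4), (-2, -5), (-2, -5)].
step 7: apply (+5, -4) → (17, -28)
step 8: apply (-2, -5) → (15, -33)

(15, -33)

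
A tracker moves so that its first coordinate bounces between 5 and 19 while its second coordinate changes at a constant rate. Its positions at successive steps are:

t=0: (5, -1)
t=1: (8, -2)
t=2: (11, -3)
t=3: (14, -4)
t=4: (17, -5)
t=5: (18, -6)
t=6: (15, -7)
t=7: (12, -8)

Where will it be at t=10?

The first coordinate travels 3 per step and bounces off the walls at 5 and 19.
  step 8: 12 → 9
  step 9: 9 → 6
  step 10: 6 → 7
The second coordinate changes by -1 each step: at step 10 it is -11.

(7, -11)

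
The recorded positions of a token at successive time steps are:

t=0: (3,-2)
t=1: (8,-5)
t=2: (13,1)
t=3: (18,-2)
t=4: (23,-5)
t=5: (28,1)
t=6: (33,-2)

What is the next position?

The first coordinate changes by +5 each step, so at step 7 it is 3 + 7·(5) = 38.
The second coordinate repeats the cycle [-2, -5, 1] with period 3; step 7 mod 3 = 1, giving -5.

(38,-5)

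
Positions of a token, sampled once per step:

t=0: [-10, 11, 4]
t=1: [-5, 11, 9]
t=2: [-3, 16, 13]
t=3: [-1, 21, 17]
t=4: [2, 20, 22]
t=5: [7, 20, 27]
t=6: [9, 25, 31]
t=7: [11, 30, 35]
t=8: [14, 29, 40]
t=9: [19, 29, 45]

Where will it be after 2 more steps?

Differencing gives [+5, +0, +5], [+2, +5, +4], [+2, +5, +4], [+3, -1, +5], [+5, +0, +5], [+2, +5, +4], [+2, +5, +4], [+3, -1, +5], [+5, +0, +5]. This is the pattern [+5, +0, +5], [+2, +5, +4], [+2, +5, +4], [+3, -1, +5] repeated.
step 10: apply [+2, +5, +4] → [21, 34, 49]
step 11: apply [+2, +5, +4] → [23, 39, 53]

[23, 39, 53]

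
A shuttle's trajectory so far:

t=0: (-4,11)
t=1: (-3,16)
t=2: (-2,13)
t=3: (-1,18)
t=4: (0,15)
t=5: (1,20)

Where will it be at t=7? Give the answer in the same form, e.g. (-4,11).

Step-to-step displacements: (+1,+5), (+1,-3), (+1,+5), (+1,-3), (+1,+5) — a repeating cycle of length 2.
step 6: apply (+1,-3) → (2,17)
step 7: apply (+1,+5) → (3,22)

(3,22)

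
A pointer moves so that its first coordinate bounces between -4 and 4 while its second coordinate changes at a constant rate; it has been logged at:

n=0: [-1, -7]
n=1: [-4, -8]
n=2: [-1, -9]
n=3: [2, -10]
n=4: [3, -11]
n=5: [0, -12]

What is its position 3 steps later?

[1, -15]

The first coordinate reflects between -4 and 4, moving 3 per step.
  step 6: 0 → -3
  step 7: -3 → -2
  step 8: -2 → 1
The second coordinate changes by -1 each step: at step 8 it is -15.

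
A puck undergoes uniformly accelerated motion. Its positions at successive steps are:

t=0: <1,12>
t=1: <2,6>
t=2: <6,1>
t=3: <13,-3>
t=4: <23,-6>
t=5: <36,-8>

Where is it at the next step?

<52,-9>

Taking differences between consecutive positions: <+1,-6>, <+4,-5>, <+7,-4>, <+10,-3>, <+13,-2>. These grow by <+3,+1> each step.
step 6: <36,-8> + <+16,-1> → <52,-9>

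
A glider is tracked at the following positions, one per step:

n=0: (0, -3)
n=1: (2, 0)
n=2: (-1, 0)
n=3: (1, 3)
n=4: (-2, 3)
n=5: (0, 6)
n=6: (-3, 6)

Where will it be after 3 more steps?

Differencing gives (+2, +3), (-3, +0), (+2, +3), (-3, +0), (+2, +3), (-3, +0). This is the pattern (+2, +3), (-3, +0) repeated.
step 7: apply (+2, +3) → (-1, 9)
step 8: apply (-3, +0) → (-4, 9)
step 9: apply (+2, +3) → (-2, 12)

(-2, 12)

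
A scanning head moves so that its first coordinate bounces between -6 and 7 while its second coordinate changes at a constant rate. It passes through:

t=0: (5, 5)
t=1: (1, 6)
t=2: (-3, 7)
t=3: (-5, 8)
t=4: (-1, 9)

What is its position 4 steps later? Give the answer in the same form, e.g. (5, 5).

The first coordinate travels 4 per step and bounces off the walls at -6 and 7.
  step 5: -1 → 3
  step 6: 3 → 7
  step 7: 7 → 3
  step 8: 3 → -1
The second coordinate changes by +1 each step: at step 8 it is 13.

(-1, 13)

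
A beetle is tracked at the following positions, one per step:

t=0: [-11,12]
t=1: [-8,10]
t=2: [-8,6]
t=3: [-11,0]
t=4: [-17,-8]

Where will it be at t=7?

Taking differences between consecutive positions: [+3,-2], [+0,-4], [-3,-6], [-6,-8]. These grow by [-3,-2] each step.
step 5: [-17,-8] + [-9,-10] → [-26,-18]
step 6: [-26,-18] + [-12,-12] → [-38,-30]
step 7: [-38,-30] + [-15,-14] → [-53,-44]

[-53,-44]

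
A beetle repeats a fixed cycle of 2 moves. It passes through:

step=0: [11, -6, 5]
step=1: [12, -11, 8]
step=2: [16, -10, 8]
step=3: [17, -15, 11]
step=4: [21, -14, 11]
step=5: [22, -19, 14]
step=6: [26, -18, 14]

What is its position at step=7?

[27, -23, 17]

The moves between consecutive positions are [+1, -5, +3], [+4, +1, +0], [+1, -5, +3], [+4, +1, +0], [+1, -5, +3], [+4, +1, +0]; they repeat the 2-cycle [[+1, -5, +3], [+4, +1, +0]].
step 7: apply [+1, -5, +3] → [27, -23, 17]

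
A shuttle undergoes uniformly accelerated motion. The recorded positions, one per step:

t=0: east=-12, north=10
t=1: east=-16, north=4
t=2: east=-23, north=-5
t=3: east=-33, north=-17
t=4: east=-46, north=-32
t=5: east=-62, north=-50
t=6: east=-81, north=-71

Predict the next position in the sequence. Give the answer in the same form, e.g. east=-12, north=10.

First differences are (-4, -6), (-7, -9), (-10, -12), (-13, -15), (-16, -18), (-19, -21); their common second difference is (-3, -3) (constant acceleration).
step 7: east=-81, north=-71 + (-22, -24) → east=-103, north=-95

east=-103, north=-95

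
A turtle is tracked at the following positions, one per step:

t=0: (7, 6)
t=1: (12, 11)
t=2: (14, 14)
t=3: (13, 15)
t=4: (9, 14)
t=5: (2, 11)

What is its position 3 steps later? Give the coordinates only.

First differences are (+5, +5), (+2, +3), (-1, +1), (-4, -1), (-7, -3); their common second difference is (-3, -2) (constant acceleration).
step 6: (2, 11) + (-10, -5) → (-8, 6)
step 7: (-8, 6) + (-13, -7) → (-21, -1)
step 8: (-21, -1) + (-16, -9) → (-37, -10)

(-37, -10)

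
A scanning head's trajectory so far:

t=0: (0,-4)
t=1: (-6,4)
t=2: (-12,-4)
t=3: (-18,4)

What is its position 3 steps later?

(-36,-4)

First: linear, -6 per step → -36 at step 6.
Second: cycles through -4, 4 every 2 steps. Step 6 lands at position 0 of the cycle → -4.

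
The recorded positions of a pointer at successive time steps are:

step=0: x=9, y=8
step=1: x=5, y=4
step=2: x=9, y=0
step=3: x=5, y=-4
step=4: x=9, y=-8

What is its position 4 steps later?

X: cycles through 9, 5 every 2 steps. Step 8 lands at position 0 of the cycle → 9.
Y: linear, -4 per step → -24 at step 8.

x=9, y=-24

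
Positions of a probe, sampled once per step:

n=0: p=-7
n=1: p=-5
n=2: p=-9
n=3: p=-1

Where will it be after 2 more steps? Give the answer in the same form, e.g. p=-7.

p=15

Consecutive displacements +2, -4, +8 scale by a factor of -2 each step.
step 4: -1 − 16 → p=-17
step 5: -17 + 32 → p=15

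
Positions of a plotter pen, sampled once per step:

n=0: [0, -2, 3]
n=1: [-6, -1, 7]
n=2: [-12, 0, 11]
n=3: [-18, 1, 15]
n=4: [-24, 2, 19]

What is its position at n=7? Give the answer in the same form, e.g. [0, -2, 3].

[-42, 5, 31]

Each step adds [-6, +1, +4] to the position.
step 5: [-24, 2, 19] + [-6, +1, +4] → [-30, 3, 23]
step 6: [-30, 3, 23] + [-6, +1, +4] → [-36, 4, 27]
step 7: [-36, 4, 27] + [-6, +1, +4] → [-42, 5, 31]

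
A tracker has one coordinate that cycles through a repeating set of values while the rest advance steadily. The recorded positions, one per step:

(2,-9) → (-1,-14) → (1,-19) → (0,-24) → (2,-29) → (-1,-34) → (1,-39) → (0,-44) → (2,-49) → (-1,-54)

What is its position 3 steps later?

The first coordinate repeats the cycle [2, -1, 1, 0] with period 4; step 12 mod 4 = 0, giving 2.
The second coordinate changes by -5 each step, so at step 12 it is -9 + 12·(-5) = -69.

(2,-69)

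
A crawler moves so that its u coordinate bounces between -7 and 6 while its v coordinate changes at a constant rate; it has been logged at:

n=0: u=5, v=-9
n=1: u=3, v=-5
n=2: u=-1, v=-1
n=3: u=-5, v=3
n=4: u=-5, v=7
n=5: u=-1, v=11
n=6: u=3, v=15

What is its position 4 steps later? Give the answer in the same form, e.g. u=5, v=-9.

u=-7, v=31

The u coordinate reflects between -7 and 6, moving 4 per step.
  step 7: 3 → 5
  step 8: 5 → 1
  step 9: 1 → -3
  step 10: -3 → -7
The v coordinate changes by +4 each step: at step 10 it is 31.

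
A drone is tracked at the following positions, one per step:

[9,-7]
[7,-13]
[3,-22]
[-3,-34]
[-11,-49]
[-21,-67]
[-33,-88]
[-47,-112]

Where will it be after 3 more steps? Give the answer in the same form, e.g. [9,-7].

Successive displacements: [-2,-6], [-4,-9], [-6,-12], [-8,-15], [-10,-18], [-12,-21], [-14,-24] — each changes by [-2,-3].
step 8: [-47,-112] + [-16,-27] → [-63,-139]
step 9: [-63,-139] + [-18,-30] → [-81,-169]
step 10: [-81,-169] + [-20,-33] → [-101,-202]

[-101,-202]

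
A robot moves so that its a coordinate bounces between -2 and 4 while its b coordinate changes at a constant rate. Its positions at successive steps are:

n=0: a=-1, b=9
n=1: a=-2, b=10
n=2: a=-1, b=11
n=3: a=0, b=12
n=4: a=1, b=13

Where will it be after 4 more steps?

The a coordinate travels 1 per step and bounces off the walls at -2 and 4.
  step 5: 1 → 2
  step 6: 2 → 3
  step 7: 3 → 4
  step 8: 4 → 3
The b coordinate changes by +1 each step: at step 8 it is 17.

a=3, b=17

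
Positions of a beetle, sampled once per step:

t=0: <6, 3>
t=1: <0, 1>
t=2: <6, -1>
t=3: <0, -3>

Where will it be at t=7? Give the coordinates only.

<0, -11>

The first coordinate repeats the cycle [6, 0] with period 2; step 7 mod 2 = 1, giving 0.
The second coordinate changes by -2 each step, so at step 7 it is 3 + 7·(-2) = -11.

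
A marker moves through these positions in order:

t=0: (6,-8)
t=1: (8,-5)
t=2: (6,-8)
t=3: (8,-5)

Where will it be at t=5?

(8,-5)

The jumps are (+2,+3), (-2,-3), (+2,+3) — a geometric progression with ratio -1.
step 4: (8,-5) + (-2,-3) → (6,-8)
step 5: (6,-8) + (+2,+3) → (8,-5)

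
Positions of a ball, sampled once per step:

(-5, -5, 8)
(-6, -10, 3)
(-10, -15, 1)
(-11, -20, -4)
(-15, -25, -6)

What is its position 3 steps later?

(-21, -40, -18)

Differencing gives (-1, -5, -5), (-4, -5, -2), (-1, -5, -5), (-4, -5, -2). This is the pattern (-1, -5, -5), (-4, -5, -2) repeated.
step 5: apply (-1, -5, -5) → (-16, -30, -11)
step 6: apply (-4, -5, -2) → (-20, -35, -13)
step 7: apply (-1, -5, -5) → (-21, -40, -18)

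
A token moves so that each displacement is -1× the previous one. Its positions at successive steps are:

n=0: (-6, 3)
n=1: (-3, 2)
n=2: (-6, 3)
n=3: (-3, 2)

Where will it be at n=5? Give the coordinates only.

Consecutive displacements (+3, -1), (-3, +1), (+3, -1) scale by a factor of -1 each step.
step 4: (-3, 2) + (-3, +1) → (-6, 3)
step 5: (-6, 3) + (+3, -1) → (-3, 2)

(-3, 2)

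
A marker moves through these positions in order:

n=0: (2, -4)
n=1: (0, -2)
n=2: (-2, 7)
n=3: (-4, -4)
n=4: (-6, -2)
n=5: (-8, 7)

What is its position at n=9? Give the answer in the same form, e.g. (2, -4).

(-16, -4)

First: linear, -2 per step → -16 at step 9.
Second: cycles through -4, -2, 7 every 3 steps. Step 9 lands at position 0 of the cycle → -4.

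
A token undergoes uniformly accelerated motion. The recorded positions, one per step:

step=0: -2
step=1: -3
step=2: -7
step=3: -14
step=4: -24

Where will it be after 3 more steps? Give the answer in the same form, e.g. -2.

Taking differences between consecutive positions: -1, -4, -7, -10. These grow by -3 each step.
step 5: -24 − 13 → -37
step 6: -37 − 16 → -53
step 7: -53 − 19 → -72

-72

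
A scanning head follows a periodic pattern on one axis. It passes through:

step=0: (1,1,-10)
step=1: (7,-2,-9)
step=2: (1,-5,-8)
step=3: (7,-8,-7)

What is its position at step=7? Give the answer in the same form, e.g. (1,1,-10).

First: cycles through 1, 7 every 2 steps. Step 7 lands at position 1 of the cycle → 7.
Second: linear, -3 per step → -20 at step 7.
Third: linear, +1 per step → -3 at step 7.

(7,-20,-3)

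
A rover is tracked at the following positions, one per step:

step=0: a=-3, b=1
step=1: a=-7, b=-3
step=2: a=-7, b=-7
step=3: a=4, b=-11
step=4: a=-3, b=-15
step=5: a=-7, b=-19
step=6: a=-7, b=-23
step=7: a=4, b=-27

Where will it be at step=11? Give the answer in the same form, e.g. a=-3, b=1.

The a coordinate repeats the cycle [-3, -7, -7, 4] with period 4; step 11 mod 4 = 3, giving 4.
The b coordinate changes by -4 each step, so at step 11 it is 1 + 11·(-4) = -43.

a=4, b=-43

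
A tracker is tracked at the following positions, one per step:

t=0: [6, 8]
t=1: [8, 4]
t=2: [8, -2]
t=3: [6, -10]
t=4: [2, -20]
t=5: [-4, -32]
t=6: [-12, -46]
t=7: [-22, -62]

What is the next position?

[-34, -80]

Successive displacements: [+2, -4], [+0, -6], [-2, -8], [-4, -10], [-6, -12], [-8, -14], [-10, -16] — each changes by [-2, -2].
step 8: [-22, -62] + [-12, -18] → [-34, -80]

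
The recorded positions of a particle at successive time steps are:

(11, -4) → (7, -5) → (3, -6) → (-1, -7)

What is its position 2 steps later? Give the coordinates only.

(-9, -9)

Each step adds (-4, -1) to the position.
step 4: (-1, -7) + (-4, -1) → (-5, -8)
step 5: (-5, -8) + (-4, -1) → (-9, -9)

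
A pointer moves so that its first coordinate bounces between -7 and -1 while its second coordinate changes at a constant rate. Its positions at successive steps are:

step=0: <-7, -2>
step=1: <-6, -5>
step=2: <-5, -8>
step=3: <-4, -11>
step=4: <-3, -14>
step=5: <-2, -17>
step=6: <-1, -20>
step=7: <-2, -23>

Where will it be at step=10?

The first coordinate travels 1 per step and bounces off the walls at -7 and -1.
  step 8: -2 → -3
  step 9: -3 → -4
  step 10: -4 → -5
The second coordinate changes by -3 each step: at step 10 it is -32.

<-5, -32>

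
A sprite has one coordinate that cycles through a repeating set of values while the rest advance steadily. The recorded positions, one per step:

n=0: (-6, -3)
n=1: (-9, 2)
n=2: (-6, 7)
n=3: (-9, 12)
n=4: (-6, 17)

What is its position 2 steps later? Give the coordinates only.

First: cycles through -6, -9 every 2 steps. Step 6 lands at position 0 of the cycle → -6.
Second: linear, +5 per step → 27 at step 6.

(-6, 27)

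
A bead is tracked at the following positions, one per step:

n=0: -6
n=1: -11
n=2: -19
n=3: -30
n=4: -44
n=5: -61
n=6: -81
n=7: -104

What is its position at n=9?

-159

Taking differences between consecutive positions: -5, -8, -11, -14, -17, -20, -23. These grow by -3 each step.
step 8: -104 − 26 → -130
step 9: -130 − 29 → -159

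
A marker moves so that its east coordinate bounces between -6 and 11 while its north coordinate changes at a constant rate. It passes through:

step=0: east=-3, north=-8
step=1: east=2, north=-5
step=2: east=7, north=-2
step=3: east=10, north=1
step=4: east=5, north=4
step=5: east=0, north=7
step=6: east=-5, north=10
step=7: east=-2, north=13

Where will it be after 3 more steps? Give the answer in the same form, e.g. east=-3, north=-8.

The east coordinate travels 5 per step and bounces off the walls at -6 and 11.
  step 8: -2 → 3
  step 9: 3 → 8
  step 10: 8 → 9
The north coordinate changes by +3 each step: at step 10 it is 22.

east=9, north=22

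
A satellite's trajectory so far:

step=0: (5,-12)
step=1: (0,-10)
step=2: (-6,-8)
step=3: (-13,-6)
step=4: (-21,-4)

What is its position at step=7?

(-51,2)

Successive displacements: (-5,+2), (-6,+2), (-7,+2), (-8,+2) — each changes by (-1,+0).
step 5: (-21,-4) + (-9,+2) → (-30,-2)
step 6: (-30,-2) + (-10,+2) → (-40,0)
step 7: (-40,0) + (-11,+2) → (-51,2)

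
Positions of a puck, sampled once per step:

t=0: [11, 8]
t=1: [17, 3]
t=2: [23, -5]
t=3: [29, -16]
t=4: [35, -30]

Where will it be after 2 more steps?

Taking differences between consecutive positions: [+6, -5], [+6, -8], [+6, -11], [+6, -14]. These grow by [+0, -3] each step.
step 5: [35, -30] + [+6, -17] → [41, -47]
step 6: [41, -47] + [+6, -20] → [47, -67]

[47, -67]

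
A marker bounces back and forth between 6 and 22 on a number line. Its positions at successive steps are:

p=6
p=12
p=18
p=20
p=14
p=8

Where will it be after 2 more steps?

p=16

The value reflects between 6 and 22, moving 6 per step.
  step 6: 8 → 10
  step 7: 10 → 16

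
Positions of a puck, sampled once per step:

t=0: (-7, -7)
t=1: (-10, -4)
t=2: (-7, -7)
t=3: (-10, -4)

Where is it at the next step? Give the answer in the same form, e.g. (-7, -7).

Consecutive displacements (-3, +3), (+3, -3), (-3, +3) scale by a factor of -1 each step.
step 4: (-10, -4) + (+3, -3) → (-7, -7)

(-7, -7)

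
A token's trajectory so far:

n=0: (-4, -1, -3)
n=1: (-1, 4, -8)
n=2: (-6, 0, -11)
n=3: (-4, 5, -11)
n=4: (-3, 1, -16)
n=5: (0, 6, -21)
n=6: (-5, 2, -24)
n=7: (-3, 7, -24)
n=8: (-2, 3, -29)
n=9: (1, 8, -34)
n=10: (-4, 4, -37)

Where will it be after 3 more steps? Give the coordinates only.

Differencing gives (+3, +5, -5), (-5, -4, -3), (+2, +5, +0), (+1, -4, -5), (+3, +5, -5), (-5, -4, -3), (+2, +5, +0), (+1, -4, -5), (+3, +5, -5), (-5, -4, -3). This is the pattern (+3, +5, -5), (-5, -4, -3), (+2, +5, +0), (+1, -4, -5) repeated.
step 11: apply (+2, +5, +0) → (-2, 9, -37)
step 12: apply (+1, -4, -5) → (-1, 5, -42)
step 13: apply (+3, +5, -5) → (2, 10, -47)

(2, 10, -47)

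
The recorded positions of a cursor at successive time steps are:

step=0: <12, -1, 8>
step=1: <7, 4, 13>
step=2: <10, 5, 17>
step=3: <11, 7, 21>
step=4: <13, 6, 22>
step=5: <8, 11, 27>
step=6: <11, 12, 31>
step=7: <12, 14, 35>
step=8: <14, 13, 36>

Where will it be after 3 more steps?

<13, 21, 49>

Differencing gives <-5, +5, +5>, <+3, +1, +4>, <+1, +2, +4>, <+2, -1, +1>, <-5, +5, +5>, <+3, +1, +4>, <+1, +2, +4>, <+2, -1, +1>. This is the pattern <-5, +5, +5>, <+3, +1, +4>, <+1, +2, +4>, <+2, -1, +1> repeated.
step 9: apply <-5, +5, +5> → <9, 18, 41>
step 10: apply <+3, +1, +4> → <12, 19, 45>
step 11: apply <+1, +2, +4> → <13, 21, 49>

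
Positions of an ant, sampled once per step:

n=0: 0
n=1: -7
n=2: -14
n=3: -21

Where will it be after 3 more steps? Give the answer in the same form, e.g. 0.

-42

Constant displacement of -7 per step.
step 4: -21 − 7 → -28
step 5: -28 − 7 → -35
step 6: -35 − 7 → -42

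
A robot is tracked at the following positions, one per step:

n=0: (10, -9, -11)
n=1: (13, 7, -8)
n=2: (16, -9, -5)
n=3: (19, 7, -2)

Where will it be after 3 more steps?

First: linear, +3 per step → 28 at step 6.
Second: cycles through -9, 7 every 2 steps. Step 6 lands at position 0 of the cycle → -9.
Third: linear, +3 per step → 7 at step 6.

(28, -9, 7)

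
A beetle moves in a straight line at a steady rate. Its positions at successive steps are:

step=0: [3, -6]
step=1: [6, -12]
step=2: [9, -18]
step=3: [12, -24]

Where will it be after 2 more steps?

Constant displacement of [+3, -6] per step.
step 4: [12, -24] + [+3, -6] → [15, -30]
step 5: [15, -30] + [+3, -6] → [18, -36]

[18, -36]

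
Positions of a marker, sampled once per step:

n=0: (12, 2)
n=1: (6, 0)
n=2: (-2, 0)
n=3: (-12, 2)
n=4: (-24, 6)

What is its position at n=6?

First differences are (-6, -2), (-8, +0), (-10, +2), (-12, +4); their common second difference is (-2, +2) (constant acceleration).
step 5: (-24, 6) + (-14, +6) → (-38, 12)
step 6: (-38, 12) + (-16, +8) → (-54, 20)

(-54, 20)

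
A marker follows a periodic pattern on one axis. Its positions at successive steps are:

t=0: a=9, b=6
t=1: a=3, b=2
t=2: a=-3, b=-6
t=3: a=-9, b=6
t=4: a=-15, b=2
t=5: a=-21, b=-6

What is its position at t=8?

a=-39, b=-6

A: linear, -6 per step → -39 at step 8.
B: cycles through 6, 2, -6 every 3 steps. Step 8 lands at position 2 of the cycle → -6.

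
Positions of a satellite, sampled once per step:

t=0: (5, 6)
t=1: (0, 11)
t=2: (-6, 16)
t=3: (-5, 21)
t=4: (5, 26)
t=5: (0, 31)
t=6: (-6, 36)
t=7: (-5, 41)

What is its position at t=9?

The first coordinate repeats the cycle [5, 0, -6, -5] with period 4; step 9 mod 4 = 1, giving 0.
The second coordinate changes by +5 each step, so at step 9 it is 6 + 9·(5) = 51.

(0, 51)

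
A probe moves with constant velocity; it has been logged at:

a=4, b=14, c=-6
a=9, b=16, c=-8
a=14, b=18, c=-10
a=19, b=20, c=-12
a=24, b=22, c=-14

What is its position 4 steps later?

Constant displacement of (+5,+2,-2) per step.
step 5: a=24, b=22, c=-14 + (+5,+2,-2) → a=29, b=24, c=-16
step 6: a=29, b=24, c=-16 + (+5,+2,-2) → a=34, b=26, c=-18
step 7: a=34, b=26, c=-18 + (+5,+2,-2) → a=39, b=28, c=-20
step 8: a=39, b=28, c=-20 + (+5,+2,-2) → a=44, b=30, c=-22

a=44, b=30, c=-22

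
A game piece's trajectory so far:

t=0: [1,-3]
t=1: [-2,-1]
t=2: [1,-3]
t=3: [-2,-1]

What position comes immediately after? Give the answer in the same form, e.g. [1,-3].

[1,-3]

Consecutive displacements [-3,+2], [+3,-2], [-3,+2] scale by a factor of -1 each step.
step 4: [-2,-1] + [+3,-2] → [1,-3]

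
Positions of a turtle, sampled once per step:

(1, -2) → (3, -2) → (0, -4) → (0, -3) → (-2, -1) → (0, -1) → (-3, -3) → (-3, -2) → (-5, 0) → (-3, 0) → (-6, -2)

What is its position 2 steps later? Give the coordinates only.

(-8, 1)

The moves between consecutive positions are (+2, +0), (-3, -2), (+0, +1), (-2, +2), (+2, +0), (-3, -2), (+0, +1), (-2, +2), (+2, +0), (-3, -2); they repeat the 4-cycle [(+2, +0), (-3, -2), (+0, +1), (-2, +2)].
step 11: apply (+0, +1) → (-6, -1)
step 12: apply (-2, +2) → (-8, 1)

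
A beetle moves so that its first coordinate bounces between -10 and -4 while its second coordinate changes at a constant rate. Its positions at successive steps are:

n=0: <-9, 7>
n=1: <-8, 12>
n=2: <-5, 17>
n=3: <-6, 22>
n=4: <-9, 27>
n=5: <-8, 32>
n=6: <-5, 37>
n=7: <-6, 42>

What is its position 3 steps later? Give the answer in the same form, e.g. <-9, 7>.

The first coordinate reflects between -10 and -4, moving 3 per step.
  step 8: -6 → -9
  step 9: -9 → -8
  step 10: -8 → -5
The second coordinate changes by +5 each step: at step 10 it is 57.

<-5, 57>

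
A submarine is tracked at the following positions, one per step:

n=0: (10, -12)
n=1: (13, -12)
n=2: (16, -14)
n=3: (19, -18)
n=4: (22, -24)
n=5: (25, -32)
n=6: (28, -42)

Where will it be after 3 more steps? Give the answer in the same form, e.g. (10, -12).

First differences are (+3, +0), (+3, -2), (+3, -4), (+3, -6), (+3, -8), (+3, -10); their common second difference is (+0, -2) (constant acceleration).
step 7: (28, -42) + (+3, -12) → (31, -54)
step 8: (31, -54) + (+3, -14) → (34, -68)
step 9: (34, -68) + (+3, -16) → (37, -84)

(37, -84)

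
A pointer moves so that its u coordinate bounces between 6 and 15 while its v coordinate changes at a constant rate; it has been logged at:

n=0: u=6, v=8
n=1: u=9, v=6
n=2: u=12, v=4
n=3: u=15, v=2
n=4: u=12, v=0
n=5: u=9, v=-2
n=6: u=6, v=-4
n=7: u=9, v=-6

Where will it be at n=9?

u=15, v=-10

The u coordinate travels 3 per step and bounces off the walls at 6 and 15.
  step 8: 9 → 12
  step 9: 12 → 15
The v coordinate changes by -2 each step: at step 9 it is -10.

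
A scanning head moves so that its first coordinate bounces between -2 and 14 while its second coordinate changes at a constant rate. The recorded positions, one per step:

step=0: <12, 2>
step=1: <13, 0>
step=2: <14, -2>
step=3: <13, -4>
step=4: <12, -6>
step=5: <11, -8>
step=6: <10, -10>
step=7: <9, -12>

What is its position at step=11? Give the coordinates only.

<5, -20>

The first coordinate travels 1 per step and bounces off the walls at -2 and 14.
  step 8: 9 → 8
  step 9: 8 → 7
  step 10: 7 → 6
  step 11: 6 → 5
The second coordinate changes by -2 each step: at step 11 it is -20.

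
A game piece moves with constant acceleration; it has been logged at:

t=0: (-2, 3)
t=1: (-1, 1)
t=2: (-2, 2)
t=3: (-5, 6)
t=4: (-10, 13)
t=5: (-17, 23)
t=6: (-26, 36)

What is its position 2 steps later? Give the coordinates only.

(-50, 71)

Taking differences between consecutive positions: (+1, -2), (-1, +1), (-3, +4), (-5, +7), (-7, +10), (-9, +13). These grow by (-2, +3) each step.
step 7: (-26, 36) + (-11, +16) → (-37, 52)
step 8: (-37, 52) + (-13, +19) → (-50, 71)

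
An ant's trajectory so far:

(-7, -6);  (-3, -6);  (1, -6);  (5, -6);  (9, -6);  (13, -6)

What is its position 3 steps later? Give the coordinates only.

Constant displacement of (+4, +0) per step.
step 6: (13, -6) + (+4, +0) → (17, -6)
step 7: (17, -6) + (+4, +0) → (21, -6)
step 8: (21, -6) + (+4, +0) → (25, -6)

(25, -6)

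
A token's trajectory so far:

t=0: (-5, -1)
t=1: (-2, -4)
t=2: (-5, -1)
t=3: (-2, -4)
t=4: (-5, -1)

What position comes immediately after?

(-2, -4)

Consecutive displacements (+3, -3), (-3, +3), (+3, -3), (-3, +3) scale by a factor of -1 each step.
step 5: (-5, -1) + (+3, -3) → (-2, -4)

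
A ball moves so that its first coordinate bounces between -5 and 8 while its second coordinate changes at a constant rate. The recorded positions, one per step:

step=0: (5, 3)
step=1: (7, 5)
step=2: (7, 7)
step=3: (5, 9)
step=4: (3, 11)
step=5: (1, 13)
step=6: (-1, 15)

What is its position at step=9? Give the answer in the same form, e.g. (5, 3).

(-3, 21)

The first coordinate travels 2 per step and bounces off the walls at -5 and 8.
  step 7: -1 → -3
  step 8: -3 → -5
  step 9: -5 → -3
The second coordinate changes by +2 each step: at step 9 it is 21.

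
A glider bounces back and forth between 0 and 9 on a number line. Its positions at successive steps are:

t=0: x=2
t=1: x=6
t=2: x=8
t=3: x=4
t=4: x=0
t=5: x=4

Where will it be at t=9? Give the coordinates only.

The value travels 4 per step and bounces off the walls at 0 and 9.
  step 6: 4 → 8
  step 7: 8 → 6
  step 8: 6 → 2
  step 9: 2 → 2

x=2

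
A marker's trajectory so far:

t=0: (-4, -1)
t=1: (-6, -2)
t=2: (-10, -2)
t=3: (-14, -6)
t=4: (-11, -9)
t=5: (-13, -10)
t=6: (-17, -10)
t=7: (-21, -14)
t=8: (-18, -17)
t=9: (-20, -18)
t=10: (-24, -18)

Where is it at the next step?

The moves between consecutive positions are (-2, -1), (-4, +0), (-4, -4), (+3, -3), (-2, -1), (-4, +0), (-4, -4), (+3, -3), (-2, -1), (-4, +0); they repeat the 4-cycle [(-2, -1), (-4, +0), (-4, -4), (+3, -3)].
step 11: apply (-4, -4) → (-28, -22)

(-28, -22)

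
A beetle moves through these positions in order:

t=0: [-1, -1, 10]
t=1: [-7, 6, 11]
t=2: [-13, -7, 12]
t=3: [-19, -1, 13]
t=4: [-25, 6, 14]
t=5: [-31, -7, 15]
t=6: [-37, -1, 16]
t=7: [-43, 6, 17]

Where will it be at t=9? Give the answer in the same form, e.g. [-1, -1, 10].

The first coordinate changes by -6 each step, so at step 9 it is -1 + 9·(-6) = -55.
The second coordinate repeats the cycle [-1, 6, -7] with period 3; step 9 mod 3 = 0, giving -1.
The third coordinate changes by +1 each step, so at step 9 it is 10 + 9·(1) = 19.

[-55, -1, 19]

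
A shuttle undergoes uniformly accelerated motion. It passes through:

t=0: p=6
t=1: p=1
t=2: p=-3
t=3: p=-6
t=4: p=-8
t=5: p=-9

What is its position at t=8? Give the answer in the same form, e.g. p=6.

p=-6

First differences are -5, -4, -3, -2, -1; their common second difference is +1 (constant acceleration).
step 6: -9 + 0 → p=-9
step 7: -9 + 1 → p=-8
step 8: -8 + 2 → p=-6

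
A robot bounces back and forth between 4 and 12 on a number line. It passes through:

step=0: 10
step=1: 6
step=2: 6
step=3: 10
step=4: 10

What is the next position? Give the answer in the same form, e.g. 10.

6

The value travels 4 per step and bounces off the walls at 4 and 12.
  step 5: 10 → 6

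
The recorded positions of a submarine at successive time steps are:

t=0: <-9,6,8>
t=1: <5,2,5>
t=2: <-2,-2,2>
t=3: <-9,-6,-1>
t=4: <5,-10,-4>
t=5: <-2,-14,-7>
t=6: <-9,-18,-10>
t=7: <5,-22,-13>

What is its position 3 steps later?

The first coordinate repeats the cycle [-9, 5, -2] with period 3; step 10 mod 3 = 1, giving 5.
The second coordinate changes by -4 each step, so at step 10 it is 6 + 10·(-4) = -34.
The third coordinate changes by -3 each step, so at step 10 it is 8 + 10·(-3) = -22.

<5,-34,-22>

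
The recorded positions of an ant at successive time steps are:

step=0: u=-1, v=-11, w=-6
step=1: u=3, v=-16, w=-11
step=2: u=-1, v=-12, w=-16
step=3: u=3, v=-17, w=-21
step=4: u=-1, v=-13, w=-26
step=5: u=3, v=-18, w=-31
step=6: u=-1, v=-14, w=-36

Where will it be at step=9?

u=3, v=-20, w=-51

Step-to-step displacements: (+4, -5, -5), (-4, +4, -5), (+4, -5, -5), (-4, +4, -5), (+4, -5, -5), (-4, +4, -5) — a repeating cycle of length 2.
step 7: apply (+4, -5, -5) → u=3, v=-19, w=-41
step 8: apply (-4, +4, -5) → u=-1, v=-15, w=-46
step 9: apply (+4, -5, -5) → u=3, v=-20, w=-51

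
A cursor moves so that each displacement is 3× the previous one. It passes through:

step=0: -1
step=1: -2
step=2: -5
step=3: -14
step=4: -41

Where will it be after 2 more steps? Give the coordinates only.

-365

Consecutive displacements -1, -3, -9, -27 scale by a factor of 3 each step.
step 5: -41 − 81 → -122
step 6: -122 − 243 → -365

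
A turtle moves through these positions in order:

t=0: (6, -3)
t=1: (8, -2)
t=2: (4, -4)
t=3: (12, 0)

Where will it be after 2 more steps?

(28, 8)

Consecutive displacements (+2, +1), (-4, -2), (+8, +4) scale by a factor of -2 each step.
step 4: (12, 0) + (-16, -8) → (-4, -8)
step 5: (-4, -8) + (+32, +16) → (28, 8)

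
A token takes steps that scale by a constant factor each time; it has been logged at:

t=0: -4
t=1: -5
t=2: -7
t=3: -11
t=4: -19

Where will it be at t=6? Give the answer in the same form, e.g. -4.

The jumps are -1, -2, -4, -8 — a geometric progression with ratio 2.
step 5: -19 − 16 → -35
step 6: -35 − 32 → -67

-67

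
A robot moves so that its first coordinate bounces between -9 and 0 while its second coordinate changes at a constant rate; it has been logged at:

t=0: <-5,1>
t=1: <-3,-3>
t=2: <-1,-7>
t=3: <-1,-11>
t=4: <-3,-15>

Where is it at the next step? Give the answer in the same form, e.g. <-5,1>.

The first coordinate reflects between -9 and 0, moving 2 per step.
  step 5: -3 → -5
The second coordinate changes by -4 each step: at step 5 it is -19.

<-5,-19>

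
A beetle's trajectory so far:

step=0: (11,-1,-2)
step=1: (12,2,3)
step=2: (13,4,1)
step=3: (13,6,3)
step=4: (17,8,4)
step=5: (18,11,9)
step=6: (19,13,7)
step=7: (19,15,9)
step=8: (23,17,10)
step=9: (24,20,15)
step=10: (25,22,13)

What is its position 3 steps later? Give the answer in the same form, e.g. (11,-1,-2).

Step-to-step displacements: (+1,+3,+5), (+1,+2,-2), (+0,+2,+2), (+4,+2,+1), (+1,+3,+5), (+1,+2,-2), (+0,+2,+2), (+4,+2,+1), (+1,+3,+5), (+1,+2,-2) — a repeating cycle of length 4.
step 11: apply (+0,+2,+2) → (25,24,15)
step 12: apply (+4,+2,+1) → (29,26,16)
step 13: apply (+1,+3,+5) → (30,29,21)

(30,29,21)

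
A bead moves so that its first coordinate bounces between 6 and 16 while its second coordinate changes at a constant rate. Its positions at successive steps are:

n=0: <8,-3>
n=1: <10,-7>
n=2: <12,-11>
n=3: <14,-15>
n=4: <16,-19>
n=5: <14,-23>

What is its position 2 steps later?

The first coordinate travels 2 per step and bounces off the walls at 6 and 16.
  step 6: 14 → 12
  step 7: 12 → 10
The second coordinate changes by -4 each step: at step 7 it is -31.

<10,-31>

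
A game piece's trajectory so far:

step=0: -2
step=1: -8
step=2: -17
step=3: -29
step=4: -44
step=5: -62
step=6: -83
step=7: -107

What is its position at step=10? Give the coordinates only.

First differences are -6, -9, -12, -15, -18, -21, -24; their common second difference is -3 (constant acceleration).
step 8: -107 − 27 → -134
step 9: -134 − 30 → -164
step 10: -164 − 33 → -197

-197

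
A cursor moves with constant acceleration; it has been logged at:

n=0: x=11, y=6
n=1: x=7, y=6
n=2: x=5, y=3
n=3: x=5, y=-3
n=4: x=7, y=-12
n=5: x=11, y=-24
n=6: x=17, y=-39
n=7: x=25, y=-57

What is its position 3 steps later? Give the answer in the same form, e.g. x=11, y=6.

x=61, y=-129

First differences are (-4, +0), (-2, -3), (+0, -6), (+2, -9), (+4, -12), (+6, -15), (+8, -18); their common second difference is (+2, -3) (constant acceleration).
step 8: x=25, y=-57 + (+10, -21) → x=35, y=-78
step 9: x=35, y=-78 + (+12, -24) → x=47, y=-102
step 10: x=47, y=-102 + (+14, -27) → x=61, y=-129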